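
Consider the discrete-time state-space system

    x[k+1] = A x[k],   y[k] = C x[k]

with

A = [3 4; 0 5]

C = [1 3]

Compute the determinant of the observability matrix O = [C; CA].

CA = [[3, 19]]
Observability matrix O = [C; CA] = [[1, 3], [3, 19]]
det(O) = 1·19 - 3·3 = 19 - 9 = 10
Since det(O) ≠ 0, rank(O) = 2 and the system is completely observable.

10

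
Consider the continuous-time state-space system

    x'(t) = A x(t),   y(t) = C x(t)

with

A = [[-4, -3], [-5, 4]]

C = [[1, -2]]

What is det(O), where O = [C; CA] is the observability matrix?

1

CA = [[6, -11]]
Observability matrix O = [C; CA] = [[1, -2], [6, -11]]
det(O) = 1·(-11) - (-2)·6 = -11 - (-12) = 1
Since det(O) ≠ 0, rank(O) = 2 and the system is completely observable.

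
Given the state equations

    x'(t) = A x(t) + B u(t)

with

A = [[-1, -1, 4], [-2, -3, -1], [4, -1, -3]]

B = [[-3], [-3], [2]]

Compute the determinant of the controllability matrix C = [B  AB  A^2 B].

AB = [[14], [13], [-15]]
A^2B = [[-87], [-52], [88]]
Controllability matrix C = [B  AB  A^2B] = [[-3, 14, -87], [-3, 13, -52], [2, -15, 88]]
Expanding along the first row, det(C) = (-3)·(13·88 - (-52)·(-15)) - 14·((-3)·88 - (-52)·2) + (-87)·((-3)·(-15) - 13·2) = (-3)·364 - 14·(-160) + (-87)·19 = -505
Since det(C) ≠ 0, rank(C) = 3 and the system is completely controllable.

-505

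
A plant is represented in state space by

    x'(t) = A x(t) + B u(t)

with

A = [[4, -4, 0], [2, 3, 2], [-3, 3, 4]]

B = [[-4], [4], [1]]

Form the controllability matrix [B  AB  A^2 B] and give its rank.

AB = [[-32], [6], [28]]
A^2B = [[-152], [10], [226]]
Controllability matrix C = [B  AB  A^2B] = [[-4, -32, -152], [4, 6, 10], [1, 28, 226]]
det(C) = (-4)·(6·226 - 10·28) - (-32)·(4·226 - 10·1) + (-152)·(4·28 - 6·1) = (-4)·1076 - (-32)·894 + (-152)·106 = 8192 ≠ 0, so rank(C) = 3.
rank(C) = 3 = n, so the pair (A, B) is completely controllable.

3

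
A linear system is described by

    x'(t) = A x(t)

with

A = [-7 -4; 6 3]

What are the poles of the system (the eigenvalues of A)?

det(sI - A) = s^2 - (tr A)s + det A, with tr A = (-7) + 3 = -4 and det A = (-7)·3 - (-4)·6 = -21 - (-24) = 3.
So p(s) = det(sI - A) = s^2 + 4s + 3.
Factor s^2 + 4s + 3: two numbers with sum -4 and product 3 are -1 and -3, so s^2 + 4s + 3 = (s + 1)(s + 3).
Hence p(s) = (s + 1) (s + 3), with roots -3, -1.
All eigenvalues have negative real part, so the system is asymptotically stable.

-3, -1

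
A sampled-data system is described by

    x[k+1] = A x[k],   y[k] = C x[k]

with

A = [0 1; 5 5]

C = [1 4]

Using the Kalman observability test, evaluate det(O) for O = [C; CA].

-59

CA = [[20, 21]]
Observability matrix O = [C; CA] = [[1, 4], [20, 21]]
det(O) = 1·21 - 4·20 = 21 - 80 = -59
Since det(O) ≠ 0, rank(O) = 2 and the system is completely observable.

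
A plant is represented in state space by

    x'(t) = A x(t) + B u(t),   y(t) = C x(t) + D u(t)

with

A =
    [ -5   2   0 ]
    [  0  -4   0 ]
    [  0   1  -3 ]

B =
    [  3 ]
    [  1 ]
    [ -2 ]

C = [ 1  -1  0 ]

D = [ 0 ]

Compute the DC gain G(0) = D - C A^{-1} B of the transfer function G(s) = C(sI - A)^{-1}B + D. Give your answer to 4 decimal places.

0.4500

G(0) = C(-A)^{-1}B + D = -C A^{-1} B + D.
det A = -60, so A^{-1} = (1/-60)·adj(A) = [[-1/5, -1/10, 0], [0, -1/4, 0], [0, -1/12, -1/3]]
A^{-1} B = [-7/10, -1/4, 7/12]^T
C A^{-1} B = -9/20
G(0) = D - C A^{-1} B = 0 - (-9/20) = 9/20 ≈ 0.4500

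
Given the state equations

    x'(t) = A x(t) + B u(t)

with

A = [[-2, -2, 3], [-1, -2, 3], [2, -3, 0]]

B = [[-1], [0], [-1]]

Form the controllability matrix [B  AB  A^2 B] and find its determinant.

9

AB = [[-1], [-2], [-2]]
A^2B = [[0], [-1], [4]]
Controllability matrix C = [B  AB  A^2B] = [[-1, -1, 0], [0, -2, -1], [-1, -2, 4]]
Expanding along the first row, det(C) = (-1)·((-2)·4 - (-1)·(-2)) - (-1)·(0·4 - (-1)·(-1)) + 0·(0·(-2) - (-2)·(-1)) = (-1)·(-10) - (-1)·(-1) + 0·(-2) = 9
Since det(C) ≠ 0, rank(C) = 3 and the system is completely controllable.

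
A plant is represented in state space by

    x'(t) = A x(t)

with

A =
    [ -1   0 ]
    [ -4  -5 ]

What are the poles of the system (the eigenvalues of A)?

det(sI - A) = s^2 - (tr A)s + det A, with tr A = (-1) + (-5) = -6 and det A = (-1)·(-5) - 0·(-4) = 5 - 0 = 5.
So p(s) = det(sI - A) = s^2 + 6s + 5.
Factor s^2 + 6s + 5: two numbers with sum -6 and product 5 are -1 and -5, so s^2 + 6s + 5 = (s + 1)(s + 5).
Hence p(s) = (s + 1) (s + 5), with roots -5, -1.
All eigenvalues have negative real part, so the system is asymptotically stable.

-5, -1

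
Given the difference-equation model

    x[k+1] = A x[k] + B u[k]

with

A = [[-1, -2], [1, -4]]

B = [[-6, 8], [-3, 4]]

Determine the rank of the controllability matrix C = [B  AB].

AB = [[12, -16], [6, -8]]
Controllability matrix C = [B  AB] = [[-6, 8, 12, -16], [-3, 4, 6, -8]]
Every column of C is a scalar multiple of column 1 = [-6, -3] (multipliers 1, -4/3, -2, 8/3), so the columns span a one-dimensional space.
C ≠ 0, hence rank(C) = 1.
rank(C) = 1 < n = 2, so the pair (A, B) is not completely controllable.

1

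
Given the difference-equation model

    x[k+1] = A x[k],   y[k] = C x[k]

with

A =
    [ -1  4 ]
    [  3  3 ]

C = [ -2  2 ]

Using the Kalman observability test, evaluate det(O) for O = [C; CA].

-12

CA = [[8, -2]]
Observability matrix O = [C; CA] = [[-2, 2], [8, -2]]
det(O) = (-2)·(-2) - 2·8 = 4 - 16 = -12
Since det(O) ≠ 0, rank(O) = 2 and the system is completely observable.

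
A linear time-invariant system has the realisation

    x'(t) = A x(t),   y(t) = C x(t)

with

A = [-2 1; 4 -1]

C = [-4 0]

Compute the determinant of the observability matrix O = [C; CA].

16

CA = [[8, -4]]
Observability matrix O = [C; CA] = [[-4, 0], [8, -4]]
det(O) = (-4)·(-4) - 0·8 = 16 - 0 = 16
Since det(O) ≠ 0, rank(O) = 2 and the system is completely observable.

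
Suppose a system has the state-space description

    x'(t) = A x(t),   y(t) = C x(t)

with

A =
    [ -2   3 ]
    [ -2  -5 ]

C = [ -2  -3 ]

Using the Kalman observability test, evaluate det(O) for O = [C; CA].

12

CA = [[10, 9]]
Observability matrix O = [C; CA] = [[-2, -3], [10, 9]]
det(O) = (-2)·9 - (-3)·10 = -18 - (-30) = 12
Since det(O) ≠ 0, rank(O) = 2 and the system is completely observable.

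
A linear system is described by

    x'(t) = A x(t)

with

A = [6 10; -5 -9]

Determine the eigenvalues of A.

det(sI - A) = s^2 - (tr A)s + det A, with tr A = 6 + (-9) = -3 and det A = 6·(-9) - 10·(-5) = -54 - (-50) = -4.
So p(s) = det(sI - A) = s^2 + 3s - 4.
Factor s^2 + 3s - 4: two numbers with sum -3 and product -4 are 1 and -4, so s^2 + 3s - 4 = (s - 1)(s + 4).
Hence p(s) = (s - 1) (s + 4), with roots -4, 1.
At least one eigenvalue has non-negative real part, so the system is not asymptotically stable.

-4, 1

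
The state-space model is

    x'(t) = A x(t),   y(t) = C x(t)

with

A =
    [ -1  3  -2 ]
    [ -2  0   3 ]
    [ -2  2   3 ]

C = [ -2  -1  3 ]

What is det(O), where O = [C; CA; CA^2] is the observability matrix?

308

CA = [[-2, 0, 10]]
CA^2 = [[-18, 14, 34]]
Observability matrix O = [C; CA; CA^2] = [[-2, -1, 3], [-2, 0, 10], [-18, 14, 34]]
Expanding along the first row, det(O) = (-2)·(0·34 - 10·14) - (-1)·((-2)·34 - 10·(-18)) + 3·((-2)·14 - 0·(-18)) = (-2)·(-140) - (-1)·112 + 3·(-28) = 308
Since det(O) ≠ 0, rank(O) = 3 and the system is completely observable.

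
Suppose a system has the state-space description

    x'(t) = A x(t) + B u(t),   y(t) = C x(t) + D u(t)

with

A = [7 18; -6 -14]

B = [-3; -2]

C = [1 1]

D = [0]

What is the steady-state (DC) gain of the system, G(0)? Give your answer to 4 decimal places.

-4.6000

G(0) = C(-A)^{-1}B + D = -C A^{-1} B + D.
det A = 10, so A^{-1} = (1/10)·adj(A) = [[-7/5, -9/5], [3/5, 7/10]]
A^{-1} B = [39/5, -16/5]^T
C A^{-1} B = 23/5
G(0) = D - C A^{-1} B = 0 - (23/5) = -23/5 ≈ -4.6000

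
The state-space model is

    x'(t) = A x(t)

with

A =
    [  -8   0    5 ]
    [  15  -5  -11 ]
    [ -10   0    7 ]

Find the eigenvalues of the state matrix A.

det(sI - A) = s^3 - (tr A)s^2 + (M11 + M22 + M33)s - det A, where Mii is the 2×2 principal minor of A obtained by deleting row i and column i.
tr A = (-8) + (-5) + 7 = -6; M11 = (-5)·7 - (-11)·0 = -35 - 0 = -35; M22 = (-8)·7 - 5·(-10) = -56 - (-50) = -6; M33 = (-8)·(-5) - 0·15 = 40 - 0 = 40; sum of minors = -1.
det A = (-8)·((-5)·7 - (-11)·0) - 0·(15·7 - (-11)·(-10)) + 5·(15·0 - (-5)·(-10)) = (-8)·(-35) - 0·(-5) + 5·(-50) = 30.
So p(s) = det(sI - A) = s^3 + 6s^2 - s - 30.
Rational-root test: any integer root divides -30. Testing small divisors, s = 2 works: p(2) = 8 + 24 + (-2) + (-30) = 0, so (s - 2) is a factor.
Dividing, p(s) = (s - 2)(s^2 + 8s + 15).
Factor s^2 + 8s + 15: two numbers with sum -8 and product 15 are -3 and -5, so s^2 + 8s + 15 = (s + 3)(s + 5).
Hence p(s) = (s - 2) (s + 3) (s + 5), with roots -5, -3, 2.
At least one eigenvalue has non-negative real part, so the system is not asymptotically stable.

-5, -3, 2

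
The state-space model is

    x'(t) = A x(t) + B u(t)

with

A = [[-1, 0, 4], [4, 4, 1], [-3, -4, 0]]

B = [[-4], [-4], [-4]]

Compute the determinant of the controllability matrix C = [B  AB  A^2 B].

-40704

AB = [[-12], [-36], [28]]
A^2B = [[124], [-164], [180]]
Controllability matrix C = [B  AB  A^2B] = [[-4, -12, 124], [-4, -36, -164], [-4, 28, 180]]
Expanding along the first row, det(C) = (-4)·((-36)·180 - (-164)·28) - (-12)·((-4)·180 - (-164)·(-4)) + 124·((-4)·28 - (-36)·(-4)) = (-4)·(-1888) - (-12)·(-1376) + 124·(-256) = -40704
Since det(C) ≠ 0, rank(C) = 3 and the system is completely controllable.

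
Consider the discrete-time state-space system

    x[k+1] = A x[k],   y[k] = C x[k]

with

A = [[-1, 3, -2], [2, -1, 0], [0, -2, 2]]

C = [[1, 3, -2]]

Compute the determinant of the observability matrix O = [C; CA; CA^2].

120

CA = [[5, 4, -6]]
CA^2 = [[3, 23, -22]]
Observability matrix O = [C; CA; CA^2] = [[1, 3, -2], [5, 4, -6], [3, 23, -22]]
Expanding along the first row, det(O) = 1·(4·(-22) - (-6)·23) - 3·(5·(-22) - (-6)·3) + (-2)·(5·23 - 4·3) = 1·50 - 3·(-92) + (-2)·103 = 120
Since det(O) ≠ 0, rank(O) = 3 and the system is completely observable.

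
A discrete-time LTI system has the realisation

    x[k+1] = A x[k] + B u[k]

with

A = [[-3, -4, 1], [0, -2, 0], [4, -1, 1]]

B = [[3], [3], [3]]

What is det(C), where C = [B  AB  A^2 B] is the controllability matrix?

1836

AB = [[-18], [-6], [12]]
A^2B = [[90], [12], [-54]]
Controllability matrix C = [B  AB  A^2B] = [[3, -18, 90], [3, -6, 12], [3, 12, -54]]
Expanding along the first row, det(C) = 3·((-6)·(-54) - 12·12) - (-18)·(3·(-54) - 12·3) + 90·(3·12 - (-6)·3) = 3·180 - (-18)·(-198) + 90·54 = 1836
Since det(C) ≠ 0, rank(C) = 3 and the system is completely controllable.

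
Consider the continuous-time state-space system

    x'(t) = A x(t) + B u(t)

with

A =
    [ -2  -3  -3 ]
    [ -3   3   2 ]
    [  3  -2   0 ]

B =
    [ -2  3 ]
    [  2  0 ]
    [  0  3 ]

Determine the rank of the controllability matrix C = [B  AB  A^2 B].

AB = [[-2, -15], [12, -3], [-10, 9]]
A^2B = [[-2, 12], [22, 54], [-30, -39]]
Controllability matrix C = [B  AB  A^2B] = [[-2, 3, -2, -15, -2, 12], [2, 0, 12, -3, 22, 54], [0, 3, -10, 9, -30, -39]]
Take the 3×3 submatrix of C formed by columns 1, 2, 3: [[-2, 3, -2], [2, 0, 12], [0, 3, -10]]. Its determinant is (-2)·(0·(-10) - 12·3) - 3·(2·(-10) - 12·0) + (-2)·(2·3 - 0·0) = (-2)·(-36) - 3·(-20) + (-2)·6 = 120 ≠ 0.
So rank(C) ≥ 3; since C has 3 rows, rank(C) = 3.
rank(C) = 3 = n, so the pair (A, B) is completely controllable.

3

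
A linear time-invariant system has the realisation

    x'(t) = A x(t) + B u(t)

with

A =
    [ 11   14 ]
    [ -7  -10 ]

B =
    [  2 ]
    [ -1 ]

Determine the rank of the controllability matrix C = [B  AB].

AB = [[8], [-4]]
Controllability matrix C = [B  AB] = [[2, 8], [-1, -4]]
Every column of C is a scalar multiple of column 1 = [2, -1] (multipliers 1, 4), so the columns span a one-dimensional space.
C ≠ 0, hence rank(C) = 1.
rank(C) = 1 < n = 2, so the pair (A, B) is not completely controllable.

1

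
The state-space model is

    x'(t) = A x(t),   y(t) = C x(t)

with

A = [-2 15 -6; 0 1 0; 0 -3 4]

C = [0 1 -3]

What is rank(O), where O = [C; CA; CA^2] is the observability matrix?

2

CA = [[0, 10, -12]]
CA^2 = [[0, 46, -48]]
Observability matrix O = [C; CA; CA^2] = [[0, 1, -3], [0, 10, -12], [0, 46, -48]]
Column 1 of O is identically zero, so rank(O) ≤ 2.
The 2×2 minor from rows 1, 2, columns 2, 3 is 1·(-12) - (-3)·10 = -12 - (-30) = 18 ≠ 0, so rank(O) = 2.
rank(O) = 2 < n = 3, so the pair (A, C) is not completely observable.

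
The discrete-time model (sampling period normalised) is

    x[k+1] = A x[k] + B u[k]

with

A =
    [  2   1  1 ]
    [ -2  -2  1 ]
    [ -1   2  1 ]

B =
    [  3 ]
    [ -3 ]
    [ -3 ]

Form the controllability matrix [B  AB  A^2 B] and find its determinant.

AB = [[0], [-3], [-12]]
A^2B = [[-15], [-6], [-18]]
Controllability matrix C = [B  AB  A^2B] = [[3, 0, -15], [-3, -3, -6], [-3, -12, -18]]
Expanding along the first row, det(C) = 3·((-3)·(-18) - (-6)·(-12)) - 0·((-3)·(-18) - (-6)·(-3)) + (-15)·((-3)·(-12) - (-3)·(-3)) = 3·(-18) - 0·36 + (-15)·27 = -459
Since det(C) ≠ 0, rank(C) = 3 and the system is completely controllable.

-459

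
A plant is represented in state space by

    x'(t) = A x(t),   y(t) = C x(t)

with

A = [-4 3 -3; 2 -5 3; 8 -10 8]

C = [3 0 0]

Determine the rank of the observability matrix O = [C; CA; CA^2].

2

CA = [[-12, 9, -9]]
CA^2 = [[-6, 9, -9]]
Observability matrix O = [C; CA; CA^2] = [[3, 0, 0], [-12, 9, -9], [-6, 9, -9]]
The columns c1, c2, c3 of O are linearly dependent: c2 + c3 = 0 (check each entry), so rank(O) ≤ 2.
The 2×2 minor from rows 1, 2, columns 1, 2 is 3·9 - 0·(-12) = 27 - 0 = 27 ≠ 0, so rank(O) = 2.
rank(O) = 2 < n = 3, so the pair (A, C) is not completely observable.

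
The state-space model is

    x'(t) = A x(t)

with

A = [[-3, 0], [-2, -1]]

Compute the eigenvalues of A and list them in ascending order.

det(sI - A) = s^2 - (tr A)s + det A, with tr A = (-3) + (-1) = -4 and det A = (-3)·(-1) - 0·(-2) = 3 - 0 = 3.
So p(s) = det(sI - A) = s^2 + 4s + 3.
Factor s^2 + 4s + 3: two numbers with sum -4 and product 3 are -1 and -3, so s^2 + 4s + 3 = (s + 1)(s + 3).
Hence p(s) = (s + 1) (s + 3), with roots -3, -1.
All eigenvalues have negative real part, so the system is asymptotically stable.

-3, -1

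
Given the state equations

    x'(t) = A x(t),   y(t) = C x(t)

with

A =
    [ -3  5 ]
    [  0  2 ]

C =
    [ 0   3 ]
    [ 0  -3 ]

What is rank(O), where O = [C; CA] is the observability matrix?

1

CA = [[0, 6], [0, -6]]
Observability matrix O = [C; CA] = [[0, 3], [0, -3], [0, 6], [0, -6]]
Every row of O is a scalar multiple of row 1 = [0, 3] (multipliers 1, -1, 2, -2), so the rows span a one-dimensional space.
O ≠ 0, hence rank(O) = 1.
rank(O) = 1 < n = 2, so the pair (A, C) is not completely observable.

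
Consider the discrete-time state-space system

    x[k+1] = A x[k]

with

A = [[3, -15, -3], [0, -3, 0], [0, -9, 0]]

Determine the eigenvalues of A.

det(zI - A) = z^3 - (tr A)z^2 + (M11 + M22 + M33)z - det A, where Mii is the 2×2 principal minor of A obtained by deleting row i and column i.
tr A = 3 + (-3) + 0 = 0; M11 = (-3)·0 - 0·(-9) = 0 - 0 = 0; M22 = 3·0 - (-3)·0 = 0 - 0 = 0; M33 = 3·(-3) - (-15)·0 = -9 - 0 = -9; sum of minors = -9.
det A = 3·((-3)·0 - 0·(-9)) - (-15)·(0·0 - 0·0) + (-3)·(0·(-9) - (-3)·0) = 3·0 - (-15)·0 + (-3)·0 = 0.
So p(z) = det(zI - A) = z^3 - 9z.
The constant term is 0, so p(z) = z(z^2 - 9).
Factor z^2 - 9: two numbers with sum 0 and product -9 are 3 and -3, so z^2 - 9 = (z - 3)(z + 3).
Hence p(z) = z (z - 3) (z + 3), with roots -3, 0, 3.

-3, 0, 3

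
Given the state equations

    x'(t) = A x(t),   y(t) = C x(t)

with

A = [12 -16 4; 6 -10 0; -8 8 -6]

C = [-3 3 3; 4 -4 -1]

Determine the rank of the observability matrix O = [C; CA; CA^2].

CA = [[-42, 42, -30], [32, -32, 22]]
CA^2 = [[-12, 12, 12], [16, -16, -4]]
Observability matrix O = [C; CA; CA^2] = [[-3, 3, 3], [4, -4, -1], [-42, 42, -30], [32, -32, 22], [-12, 12, 12], [16, -16, -4]]
The columns c1, c2, c3 of O are linearly dependent: c1 + c2 = 0 (check each entry), so rank(O) ≤ 2.
The 2×2 minor from rows 1, 2, columns 1, 3 is (-3)·(-1) - 3·4 = 3 - 12 = -9 ≠ 0, so rank(O) = 2.
rank(O) = 2 < n = 3, so the pair (A, C) is not completely observable.

2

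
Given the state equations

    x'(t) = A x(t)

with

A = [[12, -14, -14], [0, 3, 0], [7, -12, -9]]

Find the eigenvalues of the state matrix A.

-2, 3, 5

det(sI - A) = s^3 - (tr A)s^2 + (M11 + M22 + M33)s - det A, where Mii is the 2×2 principal minor of A obtained by deleting row i and column i.
tr A = 12 + 3 + (-9) = 6; M11 = 3·(-9) - 0·(-12) = -27 - 0 = -27; M22 = 12·(-9) - (-14)·7 = -108 - (-98) = -10; M33 = 12·3 - (-14)·0 = 36 - 0 = 36; sum of minors = -1.
det A = 12·(3·(-9) - 0·(-12)) - (-14)·(0·(-9) - 0·7) + (-14)·(0·(-12) - 3·7) = 12·(-27) - (-14)·0 + (-14)·(-21) = -30.
So p(s) = det(sI - A) = s^3 - 6s^2 - s + 30.
Rational-root test: any integer root divides 30. Testing small divisors, s = -2 works: p(-2) = -8 + (-24) + 2 + 30 = 0, so (s + 2) is a factor.
Dividing, p(s) = (s + 2)(s^2 - 8s + 15).
Factor s^2 - 8s + 15: two numbers with sum 8 and product 15 are 5 and 3, so s^2 - 8s + 15 = (s - 5)(s - 3).
Hence p(s) = (s - 5) (s - 3) (s + 2), with roots -2, 3, 5.
At least one eigenvalue has non-negative real part, so the system is not asymptotically stable.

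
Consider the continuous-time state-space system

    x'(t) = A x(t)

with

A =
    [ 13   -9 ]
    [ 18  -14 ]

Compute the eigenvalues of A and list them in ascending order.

det(sI - A) = s^2 - (tr A)s + det A, with tr A = 13 + (-14) = -1 and det A = 13·(-14) - (-9)·18 = -182 - (-162) = -20.
So p(s) = det(sI - A) = s^2 + s - 20.
Factor s^2 + s - 20: two numbers with sum -1 and product -20 are 4 and -5, so s^2 + s - 20 = (s - 4)(s + 5).
Hence p(s) = (s - 4) (s + 5), with roots -5, 4.
At least one eigenvalue has non-negative real part, so the system is not asymptotically stable.

-5, 4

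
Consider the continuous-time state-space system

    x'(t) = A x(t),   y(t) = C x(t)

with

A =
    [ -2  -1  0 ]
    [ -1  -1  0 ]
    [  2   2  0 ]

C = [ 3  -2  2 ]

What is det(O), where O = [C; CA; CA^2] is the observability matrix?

18

CA = [[0, 3, 0]]
CA^2 = [[-3, -3, 0]]
Observability matrix O = [C; CA; CA^2] = [[3, -2, 2], [0, 3, 0], [-3, -3, 0]]
Expanding along the first row, det(O) = 3·(3·0 - 0·(-3)) - (-2)·(0·0 - 0·(-3)) + 2·(0·(-3) - 3·(-3)) = 3·0 - (-2)·0 + 2·9 = 18
Since det(O) ≠ 0, rank(O) = 3 and the system is completely observable.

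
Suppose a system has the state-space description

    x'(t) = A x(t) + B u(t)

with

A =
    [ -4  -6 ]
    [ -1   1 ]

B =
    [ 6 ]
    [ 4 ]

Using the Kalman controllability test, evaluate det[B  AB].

AB = [[-48], [-2]]
Controllability matrix C = [B  AB] = [[6, -48], [4, -2]]
det(C) = 6·(-2) - (-48)·4 = -12 - (-192) = 180
Since det(C) ≠ 0, rank(C) = 2 and the system is completely controllable.

180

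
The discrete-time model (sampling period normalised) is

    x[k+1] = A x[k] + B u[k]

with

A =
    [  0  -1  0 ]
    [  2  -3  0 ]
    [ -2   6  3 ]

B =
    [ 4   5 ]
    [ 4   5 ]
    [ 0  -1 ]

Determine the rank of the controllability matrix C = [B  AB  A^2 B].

2

AB = [[-4, -5], [-4, -5], [16, 17]]
A^2B = [[4, 5], [4, 5], [32, 31]]
Controllability matrix C = [B  AB  A^2B] = [[4, 5, -4, -5, 4, 5], [4, 5, -4, -5, 4, 5], [0, -1, 16, 17, 32, 31]]
The rows r1, r2, r3 of C are linearly dependent: -r1 + r2 = 0 (check each entry), so rank(C) ≤ 2.
The 2×2 minor from rows 1, 3, columns 1, 2 is 4·(-1) - 5·0 = -4 - 0 = -4 ≠ 0, so rank(C) = 2.
rank(C) = 2 < n = 3, so the pair (A, B) is not completely controllable.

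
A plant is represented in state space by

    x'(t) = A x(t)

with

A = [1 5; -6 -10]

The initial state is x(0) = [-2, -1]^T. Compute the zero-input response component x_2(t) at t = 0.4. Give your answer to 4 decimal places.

0.9962

det(sI - A) = s^2 - (tr A)s + det A, with tr A = 1 + (-10) = -9 and det A = 1·(-10) - 5·(-6) = -10 - (-30) = 20.
So p(s) = det(sI - A) = s^2 + 9s + 20.
Factor s^2 + 9s + 20: two numbers with sum -9 and product 20 are -4 and -5, so s^2 + 9s + 20 = (s + 4)(s + 5).
Hence p(s) = (s + 4) (s + 5), with roots -5, -4.
The eigenvalues -5, -4 are distinct and real, so A is diagonalisable and x(t) = e^{At} x(0) = V diag(e^{λ_i t}) V^{-1} x(0), where the columns of V are the eigenvectors.
λ = -5: A - (-5)I = [[6, 5], [-6, -5]]. Row 1 gives 6·v1 + 5·v2 = 0, so take v_1 = [-5, 6]^T.
λ = -4: A - (-4)I = [[5, 5], [-6, -6]]. Row 1 gives 5·v1 + 5·v2 = 0, so take v_2 = [1, -1]^T.
V = [v_1 v_2] = [[-5, 1], [6, -1]] has det V = -1, so V^{-1} = adj(V)/det V = [[1, 1], [6, 5]].
Modal coordinates z(0) = V^{-1} x(0): 1·(-2) + 1·(-1) = -3; 6·(-2) + 5·(-1) = -17; so z(0) = [-3, -17]^T.
x_2(t) = Σ_i (v_i)_2 · z_i(0) · e^{λ_i t} (row 2 of V times the modal terms).
x_2(0.4) = 6·(-3)·e^{-5·0.4} + (-1)·(-17)·e^{-4·0.4} = (-18)·0.135335 + 17·0.201897 = 0.9962.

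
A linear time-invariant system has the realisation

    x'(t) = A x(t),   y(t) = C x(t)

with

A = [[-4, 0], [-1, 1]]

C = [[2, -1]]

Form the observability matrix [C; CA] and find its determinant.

-9

CA = [[-7, -1]]
Observability matrix O = [C; CA] = [[2, -1], [-7, -1]]
det(O) = 2·(-1) - (-1)·(-7) = -2 - 7 = -9
Since det(O) ≠ 0, rank(O) = 2 and the system is completely observable.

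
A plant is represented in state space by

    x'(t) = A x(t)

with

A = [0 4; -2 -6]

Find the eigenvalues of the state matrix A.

det(sI - A) = s^2 - (tr A)s + det A, with tr A = 0 + (-6) = -6 and det A = 0·(-6) - 4·(-2) = 0 - (-8) = 8.
So p(s) = det(sI - A) = s^2 + 6s + 8.
Factor s^2 + 6s + 8: two numbers with sum -6 and product 8 are -2 and -4, so s^2 + 6s + 8 = (s + 2)(s + 4).
Hence p(s) = (s + 2) (s + 4), with roots -4, -2.
All eigenvalues have negative real part, so the system is asymptotically stable.

-4, -2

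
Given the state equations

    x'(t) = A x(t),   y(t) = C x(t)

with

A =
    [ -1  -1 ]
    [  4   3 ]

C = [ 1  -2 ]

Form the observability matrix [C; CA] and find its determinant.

-25

CA = [[-9, -7]]
Observability matrix O = [C; CA] = [[1, -2], [-9, -7]]
det(O) = 1·(-7) - (-2)·(-9) = -7 - 18 = -25
Since det(O) ≠ 0, rank(O) = 2 and the system is completely observable.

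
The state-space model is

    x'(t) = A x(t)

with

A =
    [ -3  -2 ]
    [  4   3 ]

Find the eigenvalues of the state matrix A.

-1, 1

det(sI - A) = s^2 - (tr A)s + det A, with tr A = (-3) + 3 = 0 and det A = (-3)·3 - (-2)·4 = -9 - (-8) = -1.
So p(s) = det(sI - A) = s^2 - 1.
Factor s^2 - 1: two numbers with sum 0 and product -1 are 1 and -1, so s^2 - 1 = (s - 1)(s + 1).
Hence p(s) = (s - 1) (s + 1), with roots -1, 1.
At least one eigenvalue has non-negative real part, so the system is not asymptotically stable.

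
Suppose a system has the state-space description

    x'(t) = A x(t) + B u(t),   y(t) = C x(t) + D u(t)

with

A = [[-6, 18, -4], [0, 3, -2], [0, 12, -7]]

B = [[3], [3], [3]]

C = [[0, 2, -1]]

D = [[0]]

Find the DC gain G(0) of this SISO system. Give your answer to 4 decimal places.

1.0000

G(0) = C(-A)^{-1}B + D = -C A^{-1} B + D.
det A = -18, so A^{-1} = (1/-18)·adj(A) = [[-1/6, -13/3, 4/3], [0, -7/3, 2/3], [0, -4, 1]]
A^{-1} B = [-19/2, -5, -9]^T
C A^{-1} B = -1
G(0) = D - C A^{-1} B = 0 - (-1) = 1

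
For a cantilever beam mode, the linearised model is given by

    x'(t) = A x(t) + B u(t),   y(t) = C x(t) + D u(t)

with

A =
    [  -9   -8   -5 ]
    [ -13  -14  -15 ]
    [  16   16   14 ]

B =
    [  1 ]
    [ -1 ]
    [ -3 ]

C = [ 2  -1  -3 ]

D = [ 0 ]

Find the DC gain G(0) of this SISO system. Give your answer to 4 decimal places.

-23.0000

G(0) = C(-A)^{-1}B + D = -C A^{-1} B + D.
det A = -12, so A^{-1} = (1/-12)·adj(A) = [[-11/3, -8/3, -25/6], [29/6, 23/6, 35/6], [-4/3, -4/3, -11/6]]
A^{-1} B = [23/2, -33/2, 11/2]^T
C A^{-1} B = 23
G(0) = D - C A^{-1} B = 0 - (23) = -23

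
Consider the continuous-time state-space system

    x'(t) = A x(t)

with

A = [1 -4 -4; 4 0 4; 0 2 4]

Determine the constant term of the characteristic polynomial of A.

Expand det(sI - A) for the 3×3 matrix.
p(s) = s^3 - 5s^2 + 12s - 24.
(Check: constant term = det(-A) = (-1)^3 det A = -24; coefficient of s^2 = -tr A = -5.)
The constant term is -24.

-24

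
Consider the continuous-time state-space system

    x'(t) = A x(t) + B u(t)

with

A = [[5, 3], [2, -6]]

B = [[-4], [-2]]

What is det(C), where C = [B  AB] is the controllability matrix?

-68

AB = [[-26], [4]]
Controllability matrix C = [B  AB] = [[-4, -26], [-2, 4]]
det(C) = (-4)·4 - (-26)·(-2) = -16 - 52 = -68
Since det(C) ≠ 0, rank(C) = 2 and the system is completely controllable.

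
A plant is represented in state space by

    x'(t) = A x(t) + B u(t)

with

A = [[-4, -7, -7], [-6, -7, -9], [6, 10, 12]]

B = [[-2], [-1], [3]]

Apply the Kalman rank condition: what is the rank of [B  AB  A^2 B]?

2

AB = [[-6], [-8], [14]]
A^2B = [[-18], [-34], [52]]
Controllability matrix C = [B  AB  A^2B] = [[-2, -6, -18], [-1, -8, -34], [3, 14, 52]]
The rows r1, r2, r3 of C are linearly dependent: r1 + r2 + r3 = 0 (check each entry), so rank(C) ≤ 2.
The 2×2 minor from rows 1, 2, columns 1, 2 is (-2)·(-8) - (-6)·(-1) = 16 - 6 = 10 ≠ 0, so rank(C) = 2.
rank(C) = 2 < n = 3, so the pair (A, B) is not completely controllable.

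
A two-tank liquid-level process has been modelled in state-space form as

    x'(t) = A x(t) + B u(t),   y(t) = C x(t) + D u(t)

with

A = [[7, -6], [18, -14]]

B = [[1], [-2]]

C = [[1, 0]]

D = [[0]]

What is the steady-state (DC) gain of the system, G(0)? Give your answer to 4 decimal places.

2.6000

G(0) = C(-A)^{-1}B + D = -C A^{-1} B + D.
det A = 10, so A^{-1} = (1/10)·adj(A) = [[-7/5, 3/5], [-9/5, 7/10]]
A^{-1} B = [-13/5, -16/5]^T
C A^{-1} B = -13/5
G(0) = D - C A^{-1} B = 0 - (-13/5) = 13/5 ≈ 2.6000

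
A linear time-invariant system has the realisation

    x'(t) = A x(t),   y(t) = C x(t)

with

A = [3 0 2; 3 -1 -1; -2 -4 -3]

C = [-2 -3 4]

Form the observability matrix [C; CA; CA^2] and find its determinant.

CA = [[-23, -13, -13]]
CA^2 = [[-82, 65, 6]]
Observability matrix O = [C; CA; CA^2] = [[-2, -3, 4], [-23, -13, -13], [-82, 65, 6]]
Expanding along the first row, det(O) = (-2)·((-13)·6 - (-13)·65) - (-3)·((-23)·6 - (-13)·(-82)) + 4·((-23)·65 - (-13)·(-82)) = (-2)·767 - (-3)·(-1204) + 4·(-2561) = -15390
Since det(O) ≠ 0, rank(O) = 3 and the system is completely observable.

-15390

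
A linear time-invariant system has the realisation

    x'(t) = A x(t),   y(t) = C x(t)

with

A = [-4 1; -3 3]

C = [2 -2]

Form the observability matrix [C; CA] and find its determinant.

-12

CA = [[-2, -4]]
Observability matrix O = [C; CA] = [[2, -2], [-2, -4]]
det(O) = 2·(-4) - (-2)·(-2) = -8 - 4 = -12
Since det(O) ≠ 0, rank(O) = 2 and the system is completely observable.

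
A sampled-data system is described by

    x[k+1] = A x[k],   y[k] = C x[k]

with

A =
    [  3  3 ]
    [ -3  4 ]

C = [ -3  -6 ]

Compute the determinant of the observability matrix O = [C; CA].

CA = [[9, -33]]
Observability matrix O = [C; CA] = [[-3, -6], [9, -33]]
det(O) = (-3)·(-33) - (-6)·9 = 99 - (-54) = 153
Since det(O) ≠ 0, rank(O) = 2 and the system is completely observable.

153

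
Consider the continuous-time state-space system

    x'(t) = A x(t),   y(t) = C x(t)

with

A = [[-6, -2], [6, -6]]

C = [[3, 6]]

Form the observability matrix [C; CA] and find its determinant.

-234

CA = [[18, -42]]
Observability matrix O = [C; CA] = [[3, 6], [18, -42]]
det(O) = 3·(-42) - 6·18 = -126 - 108 = -234
Since det(O) ≠ 0, rank(O) = 2 and the system is completely observable.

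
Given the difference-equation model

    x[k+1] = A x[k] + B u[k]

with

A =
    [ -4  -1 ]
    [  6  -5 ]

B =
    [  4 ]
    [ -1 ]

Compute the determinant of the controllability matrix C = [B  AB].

AB = [[-15], [29]]
Controllability matrix C = [B  AB] = [[4, -15], [-1, 29]]
det(C) = 4·29 - (-15)·(-1) = 116 - 15 = 101
Since det(C) ≠ 0, rank(C) = 2 and the system is completely controllable.

101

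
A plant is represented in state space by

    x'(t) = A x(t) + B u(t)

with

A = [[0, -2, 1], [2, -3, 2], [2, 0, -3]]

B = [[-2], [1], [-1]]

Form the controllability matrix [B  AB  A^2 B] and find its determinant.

AB = [[-3], [-9], [-1]]
A^2B = [[17], [19], [-3]]
Controllability matrix C = [B  AB  A^2B] = [[-2, -3, 17], [1, -9, 19], [-1, -1, -3]]
Expanding along the first row, det(C) = (-2)·((-9)·(-3) - 19·(-1)) - (-3)·(1·(-3) - 19·(-1)) + 17·(1·(-1) - (-9)·(-1)) = (-2)·46 - (-3)·16 + 17·(-10) = -214
Since det(C) ≠ 0, rank(C) = 3 and the system is completely controllable.

-214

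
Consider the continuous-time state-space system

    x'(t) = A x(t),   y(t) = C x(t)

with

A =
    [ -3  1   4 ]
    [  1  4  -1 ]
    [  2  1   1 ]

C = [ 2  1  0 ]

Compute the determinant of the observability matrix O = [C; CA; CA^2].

CA = [[-5, 6, 7]]
CA^2 = [[35, 26, -19]]
Observability matrix O = [C; CA; CA^2] = [[2, 1, 0], [-5, 6, 7], [35, 26, -19]]
Expanding along the first row, det(O) = 2·(6·(-19) - 7·26) - 1·((-5)·(-19) - 7·35) + 0·((-5)·26 - 6·35) = 2·(-296) - 1·(-150) + 0·(-340) = -442
Since det(O) ≠ 0, rank(O) = 3 and the system is completely observable.

-442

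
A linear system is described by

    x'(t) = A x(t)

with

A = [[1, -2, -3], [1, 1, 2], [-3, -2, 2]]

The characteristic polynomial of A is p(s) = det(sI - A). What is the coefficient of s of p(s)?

2

Expand det(sI - A) for the 3×3 matrix.
p(s) = s^3 - 4s^2 + 2s - 19.
(Check: constant term = det(-A) = (-1)^3 det A = -19; coefficient of s^2 = -tr A = -4.)
The coefficient of s is 2.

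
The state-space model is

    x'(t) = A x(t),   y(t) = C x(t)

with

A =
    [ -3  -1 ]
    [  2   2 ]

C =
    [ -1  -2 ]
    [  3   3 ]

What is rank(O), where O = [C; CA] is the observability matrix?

CA = [[-1, -3], [-3, 3]]
Observability matrix O = [C; CA] = [[-1, -2], [3, 3], [-1, -3], [-3, 3]]
Take the 2×2 submatrix of O formed by rows 1, 2: [[-1, -2], [3, 3]]. Its determinant is (-1)·3 - (-2)·3 = -3 - (-6) = 3 ≠ 0.
So rank(O) ≥ 2; since O has 2 columns, rank(O) = 2.
rank(O) = 2 = n, so the pair (A, C) is completely observable.

2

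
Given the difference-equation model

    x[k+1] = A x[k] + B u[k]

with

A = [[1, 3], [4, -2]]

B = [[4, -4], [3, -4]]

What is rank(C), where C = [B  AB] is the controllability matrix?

2

AB = [[13, -16], [10, -8]]
Controllability matrix C = [B  AB] = [[4, -4, 13, -16], [3, -4, 10, -8]]
Take the 2×2 submatrix of C formed by columns 1, 2: [[4, -4], [3, -4]]. Its determinant is 4·(-4) - (-4)·3 = -16 - (-12) = -4 ≠ 0.
So rank(C) ≥ 2; since C has 2 rows, rank(C) = 2.
rank(C) = 2 = n, so the pair (A, B) is completely controllable.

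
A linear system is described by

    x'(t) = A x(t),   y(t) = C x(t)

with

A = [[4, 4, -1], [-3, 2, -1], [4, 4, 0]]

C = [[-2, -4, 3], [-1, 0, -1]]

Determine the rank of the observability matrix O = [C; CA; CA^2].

CA = [[16, -4, 6], [-8, -8, 1]]
CA^2 = [[100, 80, -12], [-4, -44, 16]]
Observability matrix O = [C; CA; CA^2] = [[-2, -4, 3], [-1, 0, -1], [16, -4, 6], [-8, -8, 1], [100, 80, -12], [-4, -44, 16]]
Take the 3×3 submatrix of O formed by rows 1, 2, 3: [[-2, -4, 3], [-1, 0, -1], [16, -4, 6]]. Its determinant is (-2)·(0·6 - (-1)·(-4)) - (-4)·((-1)·6 - (-1)·16) + 3·((-1)·(-4) - 0·16) = (-2)·(-4) - (-4)·10 + 3·4 = 60 ≠ 0.
So rank(O) ≥ 3; since O has 3 columns, rank(O) = 3.
rank(O) = 3 = n, so the pair (A, C) is completely observable.

3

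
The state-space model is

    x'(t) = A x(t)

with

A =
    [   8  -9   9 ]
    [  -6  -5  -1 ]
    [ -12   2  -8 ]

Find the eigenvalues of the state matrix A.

-6, -1, 2

det(sI - A) = s^3 - (tr A)s^2 + (M11 + M22 + M33)s - det A, where Mii is the 2×2 principal minor of A obtained by deleting row i and column i.
tr A = 8 + (-5) + (-8) = -5; M11 = (-5)·(-8) - (-1)·2 = 40 - (-2) = 42; M22 = 8·(-8) - 9·(-12) = -64 - (-108) = 44; M33 = 8·(-5) - (-9)·(-6) = -40 - 54 = -94; sum of minors = -8.
det A = 8·((-5)·(-8) - (-1)·2) - (-9)·((-6)·(-8) - (-1)·(-12)) + 9·((-6)·2 - (-5)·(-12)) = 8·42 - (-9)·36 + 9·(-72) = 12.
So p(s) = det(sI - A) = s^3 + 5s^2 - 8s - 12.
Rational-root test: any integer root divides -12. Testing small divisors, s = -1 works: p(-1) = -1 + 5 + 8 + (-12) = 0, so (s + 1) is a factor.
Dividing, p(s) = (s + 1)(s^2 + 4s - 12).
Factor s^2 + 4s - 12: two numbers with sum -4 and product -12 are 2 and -6, so s^2 + 4s - 12 = (s - 2)(s + 6).
Hence p(s) = (s - 2) (s + 1) (s + 6), with roots -6, -1, 2.
At least one eigenvalue has non-negative real part, so the system is not asymptotically stable.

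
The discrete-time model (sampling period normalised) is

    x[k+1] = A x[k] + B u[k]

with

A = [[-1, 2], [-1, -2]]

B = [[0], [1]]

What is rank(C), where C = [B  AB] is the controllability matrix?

2

AB = [[2], [-2]]
Controllability matrix C = [B  AB] = [[0, 2], [1, -2]]
det(C) = 0·(-2) - 2·1 = 0 - 2 = -2 ≠ 0, so rank(C) = 2.
rank(C) = 2 = n, so the pair (A, B) is completely controllable.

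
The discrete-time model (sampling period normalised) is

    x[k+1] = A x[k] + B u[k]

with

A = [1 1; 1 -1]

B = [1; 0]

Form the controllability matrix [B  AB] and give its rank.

AB = [[1], [1]]
Controllability matrix C = [B  AB] = [[1, 1], [0, 1]]
det(C) = 1·1 - 1·0 = 1 - 0 = 1 ≠ 0, so rank(C) = 2.
rank(C) = 2 = n, so the pair (A, B) is completely controllable.

2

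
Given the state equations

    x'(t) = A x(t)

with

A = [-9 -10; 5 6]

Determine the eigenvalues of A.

-4, 1

det(sI - A) = s^2 - (tr A)s + det A, with tr A = (-9) + 6 = -3 and det A = (-9)·6 - (-10)·5 = -54 - (-50) = -4.
So p(s) = det(sI - A) = s^2 + 3s - 4.
Factor s^2 + 3s - 4: two numbers with sum -3 and product -4 are 1 and -4, so s^2 + 3s - 4 = (s - 1)(s + 4).
Hence p(s) = (s - 1) (s + 4), with roots -4, 1.
At least one eigenvalue has non-negative real part, so the system is not asymptotically stable.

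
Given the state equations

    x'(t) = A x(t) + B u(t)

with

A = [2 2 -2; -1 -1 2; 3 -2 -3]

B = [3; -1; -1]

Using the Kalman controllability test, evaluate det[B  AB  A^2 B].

AB = [[6], [-4], [14]]
A^2B = [[-24], [26], [-16]]
Controllability matrix C = [B  AB  A^2B] = [[3, 6, -24], [-1, -4, 26], [-1, 14, -16]]
Expanding along the first row, det(C) = 3·((-4)·(-16) - 26·14) - 6·((-1)·(-16) - 26·(-1)) + (-24)·((-1)·14 - (-4)·(-1)) = 3·(-300) - 6·42 + (-24)·(-18) = -720
Since det(C) ≠ 0, rank(C) = 3 and the system is completely controllable.

-720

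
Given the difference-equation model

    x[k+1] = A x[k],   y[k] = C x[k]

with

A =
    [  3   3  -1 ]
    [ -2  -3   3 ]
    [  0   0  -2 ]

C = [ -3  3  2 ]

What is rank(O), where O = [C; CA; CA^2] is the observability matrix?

CA = [[-15, -18, 8]]
CA^2 = [[-9, 9, -55]]
Observability matrix O = [C; CA; CA^2] = [[-3, 3, 2], [-15, -18, 8], [-9, 9, -55]]
det(O) = (-3)·((-18)·(-55) - 8·9) - 3·((-15)·(-55) - 8·(-9)) + 2·((-15)·9 - (-18)·(-9)) = (-3)·918 - 3·897 + 2·(-297) = -6039 ≠ 0, so rank(O) = 3.
rank(O) = 3 = n, so the pair (A, C) is completely observable.

3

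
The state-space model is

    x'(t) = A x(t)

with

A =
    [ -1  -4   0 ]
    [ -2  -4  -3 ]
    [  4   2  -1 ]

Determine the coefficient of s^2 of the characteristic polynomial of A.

Expand det(sI - A) for the 3×3 matrix.
p(s) = s^3 + 6s^2 + 7s - 46.
(Check: constant term = det(-A) = (-1)^3 det A = -46; coefficient of s^2 = -tr A = 6.)
The coefficient of s^2 is 6.

6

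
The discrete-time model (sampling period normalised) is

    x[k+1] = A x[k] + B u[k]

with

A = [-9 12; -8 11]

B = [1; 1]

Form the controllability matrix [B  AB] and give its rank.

1

AB = [[3], [3]]
Controllability matrix C = [B  AB] = [[1, 3], [1, 3]]
Every column of C is a scalar multiple of column 1 = [1, 1] (multipliers 1, 3), so the columns span a one-dimensional space.
C ≠ 0, hence rank(C) = 1.
rank(C) = 1 < n = 2, so the pair (A, B) is not completely controllable.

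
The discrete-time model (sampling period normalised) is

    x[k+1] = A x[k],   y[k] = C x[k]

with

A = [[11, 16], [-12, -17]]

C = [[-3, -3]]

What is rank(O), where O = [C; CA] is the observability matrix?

CA = [[3, 3]]
Observability matrix O = [C; CA] = [[-3, -3], [3, 3]]
Every row of O is a scalar multiple of row 1 = [-3, -3] (multipliers 1, -1), so the rows span a one-dimensional space.
O ≠ 0, hence rank(O) = 1.
rank(O) = 1 < n = 2, so the pair (A, C) is not completely observable.

1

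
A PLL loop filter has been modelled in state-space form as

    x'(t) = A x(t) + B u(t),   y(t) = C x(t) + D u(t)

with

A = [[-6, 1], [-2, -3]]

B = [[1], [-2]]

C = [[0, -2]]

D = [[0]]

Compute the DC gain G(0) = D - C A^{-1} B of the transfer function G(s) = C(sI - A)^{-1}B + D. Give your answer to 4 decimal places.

G(0) = C(-A)^{-1}B + D = -C A^{-1} B + D.
det A = 20, so A^{-1} = (1/20)·adj(A) = [[-3/20, -1/20], [1/10, -3/10]]
A^{-1} B = [-1/20, 7/10]^T
C A^{-1} B = -7/5
G(0) = D - C A^{-1} B = 0 - (-7/5) = 7/5 ≈ 1.4000

1.4000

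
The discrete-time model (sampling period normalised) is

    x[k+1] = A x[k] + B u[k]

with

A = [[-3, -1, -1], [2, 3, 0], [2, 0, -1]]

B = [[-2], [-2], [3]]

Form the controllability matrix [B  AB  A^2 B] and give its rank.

AB = [[5], [-10], [-7]]
A^2B = [[2], [-20], [17]]
Controllability matrix C = [B  AB  A^2B] = [[-2, 5, 2], [-2, -10, -20], [3, -7, 17]]
det(C) = (-2)·((-10)·17 - (-20)·(-7)) - 5·((-2)·17 - (-20)·3) + 2·((-2)·(-7) - (-10)·3) = (-2)·(-310) - 5·26 + 2·44 = 578 ≠ 0, so rank(C) = 3.
rank(C) = 3 = n, so the pair (A, B) is completely controllable.

3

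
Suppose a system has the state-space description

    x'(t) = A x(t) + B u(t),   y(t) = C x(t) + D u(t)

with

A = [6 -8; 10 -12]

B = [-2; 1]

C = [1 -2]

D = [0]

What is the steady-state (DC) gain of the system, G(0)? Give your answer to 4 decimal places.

G(0) = C(-A)^{-1}B + D = -C A^{-1} B + D.
det A = 8, so A^{-1} = (1/8)·adj(A) = [[-3/2, 1], [-5/4, 3/4]]
A^{-1} B = [4, 13/4]^T
C A^{-1} B = -5/2
G(0) = D - C A^{-1} B = 0 - (-5/2) = 5/2 ≈ 2.5000

2.5000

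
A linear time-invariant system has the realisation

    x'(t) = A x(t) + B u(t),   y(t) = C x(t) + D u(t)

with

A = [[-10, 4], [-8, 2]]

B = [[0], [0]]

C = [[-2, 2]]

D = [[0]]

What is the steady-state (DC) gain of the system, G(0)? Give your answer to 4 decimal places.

0.0000

G(0) = C(-A)^{-1}B + D = -C A^{-1} B + D.
det A = 12, so A^{-1} = (1/12)·adj(A) = [[1/6, -1/3], [2/3, -5/6]]
A^{-1} B = [0, 0]^T
C A^{-1} B = 0
G(0) = D - C A^{-1} B = 0 - (0) = 0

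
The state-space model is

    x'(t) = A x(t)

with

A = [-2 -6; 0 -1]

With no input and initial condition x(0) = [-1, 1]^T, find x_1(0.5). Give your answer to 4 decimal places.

det(sI - A) = s^2 - (tr A)s + det A, with tr A = (-2) + (-1) = -3 and det A = (-2)·(-1) - (-6)·0 = 2 - 0 = 2.
So p(s) = det(sI - A) = s^2 + 3s + 2.
Factor s^2 + 3s + 2: two numbers with sum -3 and product 2 are -1 and -2, so s^2 + 3s + 2 = (s + 1)(s + 2).
Hence p(s) = (s + 1) (s + 2), with roots -2, -1.
The eigenvalues -2, -1 are distinct and real, so A is diagonalisable and x(t) = e^{At} x(0) = V diag(e^{λ_i t}) V^{-1} x(0), where the columns of V are the eigenvectors.
λ = -2: A - (-2)I = [[0, -6], [0, 1]]. Row 1 gives 0·v1 + (-6)·v2 = 0, so take v_1 = [1, 0]^T.
λ = -1: A - (-1)I = [[-1, -6], [0, 0]]. Row 1 gives (-1)·v1 + (-6)·v2 = 0, so take v_2 = [6, -1]^T.
V = [v_1 v_2] = [[1, 6], [0, -1]] has det V = -1, so V^{-1} = adj(V)/det V = [[1, 6], [0, -1]].
Modal coordinates z(0) = V^{-1} x(0): 1·(-1) + 6·1 = 5; 0·(-1) + (-1)·1 = -1; so z(0) = [5, -1]^T.
x_1(t) = Σ_i (v_i)_1 · z_i(0) · e^{λ_i t} (row 1 of V times the modal terms).
x_1(0.5) = 1·5·e^{-2·0.5} + 6·(-1)·e^{-1·0.5} = 5·0.367879 + (-6)·0.606531 = -1.7998.

-1.7998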